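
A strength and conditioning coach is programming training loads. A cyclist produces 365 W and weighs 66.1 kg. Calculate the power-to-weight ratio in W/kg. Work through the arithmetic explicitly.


P/W = power / mass
= 365 / 66.1
= 5.522 W/kg

5.522 W/kg


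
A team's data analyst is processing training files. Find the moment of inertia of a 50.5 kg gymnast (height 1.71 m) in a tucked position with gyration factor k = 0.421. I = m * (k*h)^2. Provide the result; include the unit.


Radius of gyration = 0.421 * 1.71 = 0.71991 m
I = 50.5 * 0.71991^2
= 50.5 * 0.51827
= 26.173 kg*m^2

26.173 kg*m^2


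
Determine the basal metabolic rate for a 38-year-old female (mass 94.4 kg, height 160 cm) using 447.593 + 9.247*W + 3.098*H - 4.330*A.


BMR = 447.593 + 9.247*94.4 + 3.098*160 - 4.330*38
= 1651.65 kcal/day

1651.65 kcal/day


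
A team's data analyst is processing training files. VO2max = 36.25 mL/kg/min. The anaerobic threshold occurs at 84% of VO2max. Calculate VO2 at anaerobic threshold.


AT fraction = 84 / 100 = 0.84
AT VO2 = 36.25 * 0.84
= 30.45 mL/kg/min

30.45 mL/kg/min


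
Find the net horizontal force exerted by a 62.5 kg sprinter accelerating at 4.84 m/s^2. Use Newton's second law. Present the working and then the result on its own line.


Newton's second law: F = m * a
F = 62.5 * 4.84 = 302.5 N

302.5 N


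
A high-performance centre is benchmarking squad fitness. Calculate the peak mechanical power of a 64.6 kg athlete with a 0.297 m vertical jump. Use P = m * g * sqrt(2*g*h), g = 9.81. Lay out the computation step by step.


First, sqrt(2gh) = sqrt(2 * 9.81 * 0.297)
= sqrt(5.82714) = 2.413947 m/s
Power = 64.6 * 9.81 * 2.413947 = 1529.78 W

1529.78 W


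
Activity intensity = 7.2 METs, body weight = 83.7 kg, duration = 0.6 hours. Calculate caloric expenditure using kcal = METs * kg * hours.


kcal = 7.2 * 83.7 * 0.6
= 602.64 * 0.6
= 361.58 kcal

361.58 kcal


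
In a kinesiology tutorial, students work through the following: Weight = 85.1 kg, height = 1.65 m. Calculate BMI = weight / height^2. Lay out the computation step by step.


height^2 = 1.65^2 = 2.7225
BMI = 85.1 / 2.7225 = 31.26 kg/m^2

31.26 kg/m^2


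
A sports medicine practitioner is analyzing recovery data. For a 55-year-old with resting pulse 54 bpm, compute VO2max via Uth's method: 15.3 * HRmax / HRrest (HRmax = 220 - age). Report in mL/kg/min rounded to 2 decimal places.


Step 1: HRmax = 220 - 55 = 165 bpm
Step 2: Ratio = 165 / 54 = 3.0556
Step 3: VO2max = 15.3 * 3.0556 = 46.75 mL/kg/min

46.75 mL/kg/min


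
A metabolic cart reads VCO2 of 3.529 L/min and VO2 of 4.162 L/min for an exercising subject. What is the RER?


RER = VCO2 / VO2 = 3.529 / 4.162 = 0.8479

0.8479


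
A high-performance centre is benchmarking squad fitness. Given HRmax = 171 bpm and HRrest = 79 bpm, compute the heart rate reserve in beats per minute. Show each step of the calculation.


Heart rate reserve = maximum HR minus resting HR
HRR = 171 - 79 = 92 bpm

92 bpm


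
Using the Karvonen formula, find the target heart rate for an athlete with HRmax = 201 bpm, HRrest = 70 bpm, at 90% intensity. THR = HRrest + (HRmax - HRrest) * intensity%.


HRR = 201 - 70 = 131
THR = 70 + 131 * 0.9
= 70 + 117.9
= 187.9 bpm

187.9 bpm


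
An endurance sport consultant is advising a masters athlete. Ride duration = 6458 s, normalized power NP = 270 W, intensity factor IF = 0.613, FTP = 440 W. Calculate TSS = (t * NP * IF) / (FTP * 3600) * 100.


Numerator = 6458 * 270 * 0.613 = 1068863.58
Denominator = 440 * 3600 = 1584000
TSS = 1068863.58 / 1584000 * 100
= 67.48

67.48 TSS


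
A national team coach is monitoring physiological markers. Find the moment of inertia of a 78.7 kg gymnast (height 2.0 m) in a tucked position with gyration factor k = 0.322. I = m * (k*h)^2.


Radius of gyration = 0.322 * 2.0 = 0.644 m
I = 78.7 * 0.644^2
= 78.7 * 0.414736
= 32.64 kg*m^2

32.64 kg*m^2


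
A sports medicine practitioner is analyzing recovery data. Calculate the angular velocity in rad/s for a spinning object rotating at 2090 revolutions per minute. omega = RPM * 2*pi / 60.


omega = RPM * 2*pi / 60
= 2090 * 6.28318531 / 60
= 218.864 rad/s

218.864 rad/s


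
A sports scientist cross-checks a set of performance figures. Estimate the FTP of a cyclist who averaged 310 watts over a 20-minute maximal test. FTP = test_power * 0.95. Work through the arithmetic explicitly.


FTP = 310 * 0.95 = 294.5 W

294.5 W


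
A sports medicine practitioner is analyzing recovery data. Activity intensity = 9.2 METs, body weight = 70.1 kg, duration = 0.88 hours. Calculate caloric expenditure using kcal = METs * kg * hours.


kcal = 9.2 * 70.1 * 0.88
= 644.92 * 0.88
= 567.53 kcal

567.53 kcal


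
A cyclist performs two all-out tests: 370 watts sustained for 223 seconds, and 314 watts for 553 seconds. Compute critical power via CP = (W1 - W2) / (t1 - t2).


W1 = P1 * t1 = 370 * 223 = 82510 J
W2 = P2 * t2 = 314 * 553 = 173642 J
CP = (82510 - 173642) / (223 - 553)
= 276.16 W

276.16 W


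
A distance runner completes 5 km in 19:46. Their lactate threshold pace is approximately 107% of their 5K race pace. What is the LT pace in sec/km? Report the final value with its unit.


Convert to seconds: 19 min 46 s = 1186 s
Pace per km = 1186 / 5 = 237.2 s/km
LT pace = 237.2 * 1.07 = 253.8 s/km

253.8 s/km


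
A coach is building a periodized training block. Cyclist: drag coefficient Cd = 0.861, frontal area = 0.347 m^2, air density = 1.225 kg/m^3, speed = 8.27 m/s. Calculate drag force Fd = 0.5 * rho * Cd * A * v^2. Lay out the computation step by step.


v^2 = 8.27^2 = 68.3929
Fd = 0.5 * 1.225 * 0.861 * 0.347 * 68.3929
= 12.516 N

12.516 N


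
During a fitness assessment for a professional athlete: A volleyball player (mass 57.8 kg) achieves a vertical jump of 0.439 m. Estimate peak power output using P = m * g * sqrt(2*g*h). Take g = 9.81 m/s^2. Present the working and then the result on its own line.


2 * g * h = 2 * 9.81 * 0.439 = 8.61318
sqrt(8.61318) = 2.934822 m/s
P = 57.8 * 9.81 * 2.934822 = 1664.1 W

1664.1 W


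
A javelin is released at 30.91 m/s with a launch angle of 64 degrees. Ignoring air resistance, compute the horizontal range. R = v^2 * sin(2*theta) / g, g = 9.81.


Launch speed squared = 955.4281
sin(2 * 64 deg) = 0.788011
Range = 955.4281 * 0.788011 / 9.81
= 76.747 m

76.747 m


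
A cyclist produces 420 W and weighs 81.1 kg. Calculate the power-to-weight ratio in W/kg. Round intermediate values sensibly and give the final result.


P/W = power / mass
= 420 / 81.1
= 5.179 W/kg

5.179 W/kg


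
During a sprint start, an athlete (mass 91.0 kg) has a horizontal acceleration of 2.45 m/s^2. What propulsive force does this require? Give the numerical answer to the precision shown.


Propulsive force = mass * acceleration
= 91.0 kg * 2.45 m/s^2
= 222.95 N

222.95 N


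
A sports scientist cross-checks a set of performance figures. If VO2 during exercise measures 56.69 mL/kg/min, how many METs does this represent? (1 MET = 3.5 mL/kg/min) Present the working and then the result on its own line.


METs = VO2 / 3.5 = 56.69 / 3.5 = 16.2

16.2 METs


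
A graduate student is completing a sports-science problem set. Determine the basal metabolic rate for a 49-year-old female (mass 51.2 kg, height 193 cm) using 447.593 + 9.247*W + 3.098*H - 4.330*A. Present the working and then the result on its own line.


BMR = 447.593 + 9.247*51.2 + 3.098*193 - 4.330*49
= 1306.78 kcal/day

1306.78 kcal/day


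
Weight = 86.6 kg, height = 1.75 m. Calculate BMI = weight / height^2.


height^2 = 1.75^2 = 3.0625
BMI = 86.6 / 3.0625 = 28.28 kg/m^2

28.28 kg/m^2


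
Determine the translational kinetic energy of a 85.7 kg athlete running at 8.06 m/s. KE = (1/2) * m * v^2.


KE = 0.5 * m * v^2
= 0.5 * 85.7 * 8.06^2
= 0.5 * 85.7 * 64.9636
= 2783.69 J

2783.69 J


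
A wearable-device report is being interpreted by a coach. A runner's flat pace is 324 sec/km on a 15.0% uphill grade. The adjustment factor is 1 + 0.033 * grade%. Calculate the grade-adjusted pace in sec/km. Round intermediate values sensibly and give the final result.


Factor = 1 + 0.033 * 15.0 = 1.495
Adjusted pace = 324 * 1.495
= 484.38 sec/km

484.38 s/km


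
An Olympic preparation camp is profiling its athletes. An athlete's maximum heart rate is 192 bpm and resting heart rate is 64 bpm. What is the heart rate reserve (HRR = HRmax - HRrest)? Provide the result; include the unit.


HRR = HRmax - HRrest
= 192 - 64
= 128 bpm

128 bpm


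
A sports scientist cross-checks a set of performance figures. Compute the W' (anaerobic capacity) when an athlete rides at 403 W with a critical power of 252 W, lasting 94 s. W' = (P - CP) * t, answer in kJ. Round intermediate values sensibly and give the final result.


Above-CP power = 151 W
Duration = 94 s
W' = 151 * 94 = 14194 J
Convert: 14194 / 1000 = 14.194 kJ

14.194 kJ


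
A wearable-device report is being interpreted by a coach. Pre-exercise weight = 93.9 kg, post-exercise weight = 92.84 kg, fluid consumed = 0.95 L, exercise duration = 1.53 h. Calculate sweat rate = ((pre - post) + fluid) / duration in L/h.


Weight loss = 93.9 - 92.84 = 1.06 kg (approx L)
Total sweat = 1.06 + 0.95 = 2.01 L
Sweat rate = 2.01 / 1.53 = 1.314 L/h

1.314 L/h


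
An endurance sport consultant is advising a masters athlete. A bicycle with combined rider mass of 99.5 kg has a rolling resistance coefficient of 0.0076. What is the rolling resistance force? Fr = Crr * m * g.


Fr = 0.0076 * 99.5 * 9.81
= 0.7562 * 9.81
= 7.418 N

7.418 N


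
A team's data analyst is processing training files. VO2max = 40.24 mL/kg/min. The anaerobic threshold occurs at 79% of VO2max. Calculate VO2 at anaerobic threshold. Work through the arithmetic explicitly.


AT fraction = 79 / 100 = 0.79
AT VO2 = 40.24 * 0.79
= 31.79 mL/kg/min

31.79 mL/kg/min


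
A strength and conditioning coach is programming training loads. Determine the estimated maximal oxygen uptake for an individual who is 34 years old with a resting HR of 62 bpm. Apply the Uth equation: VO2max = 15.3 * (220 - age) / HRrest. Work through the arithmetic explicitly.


HRmax = 220 - 34 = 186
VO2max = 15.3 * (186 / 62)
= 15.3 * 3.0
= 45.9 mL/kg/min

45.9 mL/kg/min


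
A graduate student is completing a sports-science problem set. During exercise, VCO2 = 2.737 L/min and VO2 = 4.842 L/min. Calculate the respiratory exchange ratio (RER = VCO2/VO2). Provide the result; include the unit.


RER = VCO2 / VO2
= 2.737 / 4.842
= 0.5653

0.5653


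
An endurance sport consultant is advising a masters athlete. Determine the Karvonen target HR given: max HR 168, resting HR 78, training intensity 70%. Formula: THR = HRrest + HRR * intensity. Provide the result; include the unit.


HRR = HRmax - HRrest = 168 - 78 = 90
THR = 78 + 90 * 0.7
= 141.0 bpm

141.0 bpm


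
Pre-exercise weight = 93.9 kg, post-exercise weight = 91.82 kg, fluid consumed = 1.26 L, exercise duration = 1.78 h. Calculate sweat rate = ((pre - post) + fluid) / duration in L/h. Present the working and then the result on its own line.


Weight loss = 93.9 - 91.82 = 2.08 kg (approx L)
Total sweat = 2.08 + 1.26 = 3.34 L
Sweat rate = 3.34 / 1.78 = 1.876 L/h

1.876 L/h


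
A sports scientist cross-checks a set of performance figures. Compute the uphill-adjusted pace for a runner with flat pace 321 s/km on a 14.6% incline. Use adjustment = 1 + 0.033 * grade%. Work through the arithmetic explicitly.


Adjustment factor = 1 + 0.033 * 14.6 = 1.4818
Grade-adjusted pace = 321 * 1.4818 = 475.66 s/km

475.66 s/km


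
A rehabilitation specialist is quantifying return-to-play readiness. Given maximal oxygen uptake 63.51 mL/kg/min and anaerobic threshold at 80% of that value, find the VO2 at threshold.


Percentage as decimal = 0.8
VO2 at AT = 63.51 * 0.8 = 50.81 mL/kg/min

50.81 mL/kg/min


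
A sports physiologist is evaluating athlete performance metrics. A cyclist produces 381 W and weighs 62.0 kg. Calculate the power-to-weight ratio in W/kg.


P/W = power / mass
= 381 / 62.0
= 6.145 W/kg

6.145 W/kg


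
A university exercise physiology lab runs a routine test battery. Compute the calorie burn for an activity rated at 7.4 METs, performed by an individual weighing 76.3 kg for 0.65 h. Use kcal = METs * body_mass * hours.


Product of METs and mass = 7.4 * 76.3 = 564.62
Total kcal = 564.62 * 0.65 = 367.0 kcal

367.0 kcal


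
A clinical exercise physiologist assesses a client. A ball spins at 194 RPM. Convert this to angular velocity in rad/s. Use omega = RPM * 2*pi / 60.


omega = 194 * 2 * pi / 60
= 194 * 6.28318531 / 60
= 1218.938 / 60
= 20.316 rad/s

20.316 rad/s


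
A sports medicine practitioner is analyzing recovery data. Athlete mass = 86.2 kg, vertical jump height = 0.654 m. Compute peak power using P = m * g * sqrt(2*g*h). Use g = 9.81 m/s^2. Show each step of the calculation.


sqrt(2 * 9.81 * 0.654) = sqrt(12.83148) = 3.582106 m/s
P = 86.2 * 9.81 * 3.582106
= 3029.11 W

3029.11 W


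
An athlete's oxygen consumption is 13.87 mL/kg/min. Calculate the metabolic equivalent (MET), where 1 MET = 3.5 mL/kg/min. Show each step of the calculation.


MET = VO2 / 3.5
= 13.87 / 3.5
= 3.96 METs

3.96 METs


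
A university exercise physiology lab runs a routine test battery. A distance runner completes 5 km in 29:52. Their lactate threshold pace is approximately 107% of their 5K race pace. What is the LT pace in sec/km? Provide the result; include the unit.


Convert to seconds: 29 min 52 s = 1792 s
Pace per km = 1792 / 5 = 358.4 s/km
LT pace = 358.4 * 1.07 = 383.49 s/km

383.49 s/km


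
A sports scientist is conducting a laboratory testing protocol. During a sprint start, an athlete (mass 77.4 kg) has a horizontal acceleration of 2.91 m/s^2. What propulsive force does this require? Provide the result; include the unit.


Propulsive force = mass * acceleration
= 77.4 kg * 2.91 m/s^2
= 225.23 N

225.23 N


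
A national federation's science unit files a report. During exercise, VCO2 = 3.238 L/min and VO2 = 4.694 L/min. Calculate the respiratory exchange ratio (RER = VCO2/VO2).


RER = VCO2 / VO2
= 3.238 / 4.694
= 0.6898

0.6898


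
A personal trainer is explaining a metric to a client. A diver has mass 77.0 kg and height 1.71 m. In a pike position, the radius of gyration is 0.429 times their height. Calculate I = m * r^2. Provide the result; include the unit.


r = 0.429 * 1.71 = 0.73359 m
I = m * r^2 = 77.0 * 0.538154 = 41.438 kg*m^2

41.438 kg*m^2


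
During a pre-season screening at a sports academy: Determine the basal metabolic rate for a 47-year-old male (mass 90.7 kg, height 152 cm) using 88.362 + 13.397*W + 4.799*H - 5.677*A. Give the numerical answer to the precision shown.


BMR = 88.362 + 13.397*90.7 + 4.799*152 - 5.677*47
= 1766.1 kcal/day

1766.1 kcal/day


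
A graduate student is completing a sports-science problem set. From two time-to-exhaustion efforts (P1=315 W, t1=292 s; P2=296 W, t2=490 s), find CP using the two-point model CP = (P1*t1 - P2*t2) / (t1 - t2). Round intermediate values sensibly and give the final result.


Work in trial 1 = 91980 J
Work in trial 2 = 145040 J
Delta work = -53060 J
Delta time = -198 s
CP = -53060 / -198 = 267.98 W

267.98 W


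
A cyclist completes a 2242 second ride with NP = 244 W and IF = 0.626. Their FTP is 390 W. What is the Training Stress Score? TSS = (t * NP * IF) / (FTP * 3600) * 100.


t * NP * IF = 2242 * 244 * 0.626 = 342452.048
FTP * 3600 = 1404000
TSS = (342452.048 / 1404000) * 100 = 24.39

24.39 TSS


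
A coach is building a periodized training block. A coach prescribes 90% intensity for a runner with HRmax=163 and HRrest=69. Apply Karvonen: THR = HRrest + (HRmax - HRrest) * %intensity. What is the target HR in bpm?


Heart rate reserve = 163 - 69 = 94
Intensity fraction = 90 / 100 = 0.9
THR = 69 + 94 * 0.9 = 153.6 bpm

153.6 bpm


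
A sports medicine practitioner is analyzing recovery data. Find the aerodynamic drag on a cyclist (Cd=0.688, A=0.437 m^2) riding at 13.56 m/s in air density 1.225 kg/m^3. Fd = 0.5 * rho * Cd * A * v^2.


Fd = 0.5 * 1.225 * 0.688 * 0.437 * 13.56^2
= 0.5 * 1.225 * 0.688 * 0.437 * 183.8736
= 33.861 N

33.861 N


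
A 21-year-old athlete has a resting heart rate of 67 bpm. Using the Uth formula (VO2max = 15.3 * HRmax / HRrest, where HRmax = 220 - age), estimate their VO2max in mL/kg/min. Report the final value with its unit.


HRmax = 220 - 21 = 199 bpm
Ratio = HRmax / HRrest = 199 / 67 = 2.9701
VO2max = 15.3 * 2.9701 = 45.44 mL/kg/min

45.44 mL/kg/min


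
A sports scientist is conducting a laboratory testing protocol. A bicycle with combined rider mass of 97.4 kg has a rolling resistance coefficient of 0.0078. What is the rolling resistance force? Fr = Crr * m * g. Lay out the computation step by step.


Fr = 0.0078 * 97.4 * 9.81
= 0.75972 * 9.81
= 7.453 N

7.453 N


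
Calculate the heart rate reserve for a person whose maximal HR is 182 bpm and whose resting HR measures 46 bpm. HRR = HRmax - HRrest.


HRmax = 182 bpm
HRrest = 46 bpm
HRR = 182 - 46 = 136 bpm

136 bpm


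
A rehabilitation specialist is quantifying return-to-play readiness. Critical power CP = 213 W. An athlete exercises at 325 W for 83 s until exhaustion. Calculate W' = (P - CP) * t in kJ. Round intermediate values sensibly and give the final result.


P - CP = 325 - 213 = 112 W
W' = 112 * 83 = 9296 J
= 9296 / 1000 = 9.296 kJ

9.296 kJ


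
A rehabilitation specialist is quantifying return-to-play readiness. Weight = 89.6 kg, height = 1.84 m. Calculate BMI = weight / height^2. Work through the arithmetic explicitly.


height^2 = 1.84^2 = 3.3856
BMI = 89.6 / 3.3856 = 26.47 kg/m^2

26.47 kg/m^2


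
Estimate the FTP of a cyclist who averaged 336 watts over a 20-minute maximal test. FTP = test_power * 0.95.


FTP = 336 * 0.95 = 319.2 W

319.2 W


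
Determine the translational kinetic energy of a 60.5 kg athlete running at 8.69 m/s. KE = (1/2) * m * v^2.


KE = 0.5 * m * v^2
= 0.5 * 60.5 * 8.69^2
= 0.5 * 60.5 * 75.5161
= 2284.36 J

2284.36 J


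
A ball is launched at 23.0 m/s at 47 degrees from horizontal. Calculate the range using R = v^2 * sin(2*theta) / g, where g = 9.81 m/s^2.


sin(2 * 47) = sin(94) = 0.997564
v^2 = 23.0^2 = 529.0
R = 529.0 * 0.997564 / 9.81
= 53.793 m

53.793 m


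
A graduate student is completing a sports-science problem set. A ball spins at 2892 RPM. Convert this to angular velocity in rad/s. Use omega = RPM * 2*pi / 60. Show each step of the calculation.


omega = 2892 * 2 * pi / 60
= 2892 * 6.28318531 / 60
= 18170.972 / 60
= 302.85 rad/s

302.85 rad/s


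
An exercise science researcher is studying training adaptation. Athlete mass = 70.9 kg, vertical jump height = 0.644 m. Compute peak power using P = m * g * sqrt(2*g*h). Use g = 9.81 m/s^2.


sqrt(2 * 9.81 * 0.644) = sqrt(12.63528) = 3.554614 m/s
P = 70.9 * 9.81 * 3.554614
= 2472.34 W

2472.34 W


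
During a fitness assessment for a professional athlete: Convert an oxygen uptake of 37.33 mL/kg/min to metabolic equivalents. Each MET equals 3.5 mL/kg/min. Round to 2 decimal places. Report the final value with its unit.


One MET = 3.5 mL/kg/min
Number of METs = 37.33 / 3.5
= 10.67 METs

10.67 METs


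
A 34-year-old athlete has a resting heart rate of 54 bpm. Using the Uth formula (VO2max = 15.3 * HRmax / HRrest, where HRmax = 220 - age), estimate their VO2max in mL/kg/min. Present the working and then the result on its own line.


HRmax = 220 - 34 = 186 bpm
Ratio = HRmax / HRrest = 186 / 54 = 3.4444
VO2max = 15.3 * 3.4444 = 52.7 mL/kg/min

52.7 mL/kg/min


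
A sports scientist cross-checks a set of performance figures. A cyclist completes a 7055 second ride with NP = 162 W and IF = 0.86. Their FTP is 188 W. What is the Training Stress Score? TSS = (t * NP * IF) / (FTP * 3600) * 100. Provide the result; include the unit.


t * NP * IF = 7055 * 162 * 0.86 = 982902.6
FTP * 3600 = 676800
TSS = (982902.6 / 676800) * 100 = 145.23

145.23 TSS


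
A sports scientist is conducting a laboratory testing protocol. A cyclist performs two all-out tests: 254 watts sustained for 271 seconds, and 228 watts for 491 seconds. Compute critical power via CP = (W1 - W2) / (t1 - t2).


W1 = P1 * t1 = 254 * 271 = 68834 J
W2 = P2 * t2 = 228 * 491 = 111948 J
CP = (68834 - 111948) / (271 - 491)
= 195.97 W

195.97 W


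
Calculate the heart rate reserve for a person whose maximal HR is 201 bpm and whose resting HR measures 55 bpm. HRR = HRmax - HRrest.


HRmax = 201 bpm
HRrest = 55 bpm
HRR = 201 - 55 = 146 bpm

146 bpm


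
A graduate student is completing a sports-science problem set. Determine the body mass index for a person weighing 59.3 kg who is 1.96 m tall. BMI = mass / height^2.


BMI = mass / height^2
= 59.3 / 1.96^2
= 59.3 / 3.8416
= 15.44 kg/m^2

15.44 kg/m^2


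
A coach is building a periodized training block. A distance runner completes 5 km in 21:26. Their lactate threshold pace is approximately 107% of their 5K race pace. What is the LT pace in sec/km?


Convert to seconds: 21 min 26 s = 1286 s
Pace per km = 1286 / 5 = 257.2 s/km
LT pace = 257.2 * 1.07 = 275.2 s/km

275.2 s/km


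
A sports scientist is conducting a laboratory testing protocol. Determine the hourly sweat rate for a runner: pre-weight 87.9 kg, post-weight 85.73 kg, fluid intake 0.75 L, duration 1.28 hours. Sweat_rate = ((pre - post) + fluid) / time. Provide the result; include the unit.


Mass lost = 87.9 - 85.73 = 2.17 kg
Add fluid consumed: 2.17 + 0.75 = 2.92 L total sweat
Sweat rate = 2.92 / 1.28 = 2.281 L/h

2.281 L/h


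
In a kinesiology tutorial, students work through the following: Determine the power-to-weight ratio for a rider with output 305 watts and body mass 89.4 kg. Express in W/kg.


P/W = 305 / 89.4 = 3.412 W/kg

3.412 W/kg


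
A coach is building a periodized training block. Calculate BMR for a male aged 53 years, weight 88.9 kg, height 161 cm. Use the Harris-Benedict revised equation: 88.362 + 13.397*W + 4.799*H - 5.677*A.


Substituting values:
W term = 13.397 * 88.9 = 1190.9933
H term = 4.799 * 161 = 772.639
A term = 5.677 * 53 = 300.881
BMR = 1751.11 kcal/day

1751.11 kcal/day


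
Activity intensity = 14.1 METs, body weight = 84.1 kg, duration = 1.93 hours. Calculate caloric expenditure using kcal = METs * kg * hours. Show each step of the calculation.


kcal = 14.1 * 84.1 * 1.93
= 1185.81 * 1.93
= 2288.61 kcal

2288.61 kcal


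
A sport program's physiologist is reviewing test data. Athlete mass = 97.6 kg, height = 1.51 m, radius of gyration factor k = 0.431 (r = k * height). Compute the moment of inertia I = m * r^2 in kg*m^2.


r = k * height = 0.431 * 1.51 = 0.65081 m
r^2 = 0.65081^2 = 0.423554
I = 97.6 * 0.423554 = 41.339 kg*m^2

41.339 kg*m^2


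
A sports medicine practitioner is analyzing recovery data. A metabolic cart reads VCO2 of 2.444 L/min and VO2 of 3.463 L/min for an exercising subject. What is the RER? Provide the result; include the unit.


RER = VCO2 / VO2 = 2.444 / 3.463 = 0.7057

0.7057


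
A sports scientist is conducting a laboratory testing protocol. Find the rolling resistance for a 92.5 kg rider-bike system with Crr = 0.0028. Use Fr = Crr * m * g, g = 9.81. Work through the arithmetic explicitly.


m * g = 92.5 * 9.81 = 907.425 N
Fr = 0.0028 * 907.425 = 2.541 N

2.541 N


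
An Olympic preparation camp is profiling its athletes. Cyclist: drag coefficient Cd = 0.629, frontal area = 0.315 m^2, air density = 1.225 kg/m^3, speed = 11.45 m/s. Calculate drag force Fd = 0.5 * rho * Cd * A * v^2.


v^2 = 11.45^2 = 131.1025
Fd = 0.5 * 1.225 * 0.629 * 0.315 * 131.1025
= 15.91 N

15.91 N


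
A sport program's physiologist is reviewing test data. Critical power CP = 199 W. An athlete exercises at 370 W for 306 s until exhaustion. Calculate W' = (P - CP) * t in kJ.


P - CP = 370 - 199 = 171 W
W' = 171 * 306 = 52326 J
= 52326 / 1000 = 52.326 kJ

52.326 kJ


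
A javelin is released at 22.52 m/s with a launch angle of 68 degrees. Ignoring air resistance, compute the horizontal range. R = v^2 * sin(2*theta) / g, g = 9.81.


Launch speed squared = 507.1504
sin(2 * 68 deg) = 0.694658
Range = 507.1504 * 0.694658 / 9.81
= 35.912 m

35.912 m


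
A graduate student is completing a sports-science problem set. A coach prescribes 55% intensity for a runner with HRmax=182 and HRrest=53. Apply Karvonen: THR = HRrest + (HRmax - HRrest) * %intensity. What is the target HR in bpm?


Heart rate reserve = 182 - 53 = 129
Intensity fraction = 55 / 100 = 0.55
THR = 53 + 129 * 0.55 = 123.95 bpm

123.95 bpm


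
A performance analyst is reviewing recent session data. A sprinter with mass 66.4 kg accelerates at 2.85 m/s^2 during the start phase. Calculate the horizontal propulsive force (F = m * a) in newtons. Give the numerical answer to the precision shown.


F = m * a
= 66.4 * 2.85
= 189.24 N

189.24 N


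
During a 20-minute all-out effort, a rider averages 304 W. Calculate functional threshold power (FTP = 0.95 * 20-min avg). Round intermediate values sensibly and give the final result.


FTP = 0.95 * 304
= 288.8 W

288.8 W


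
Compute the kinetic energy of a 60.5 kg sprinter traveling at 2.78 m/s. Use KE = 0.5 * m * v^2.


Velocity squared = 7.7284
KE = 0.5 * 60.5 * 7.7284 = 233.78 J

233.78 J


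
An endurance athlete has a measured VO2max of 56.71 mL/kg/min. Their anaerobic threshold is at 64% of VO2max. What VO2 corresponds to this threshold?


Anaerobic threshold VO2 = VO2max * 64%
= 56.71 * 0.64
= 36.29 mL/kg/min

36.29 mL/kg/min


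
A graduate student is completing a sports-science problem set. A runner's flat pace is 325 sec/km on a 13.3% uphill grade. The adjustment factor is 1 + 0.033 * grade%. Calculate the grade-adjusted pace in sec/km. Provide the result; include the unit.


Factor = 1 + 0.033 * 13.3 = 1.4389
Adjusted pace = 325 * 1.4389
= 467.64 sec/km

467.64 s/km


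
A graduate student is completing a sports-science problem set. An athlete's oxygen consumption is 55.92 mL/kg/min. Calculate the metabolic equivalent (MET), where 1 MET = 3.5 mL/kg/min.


MET = VO2 / 3.5
= 55.92 / 3.5
= 15.98 METs

15.98 METs


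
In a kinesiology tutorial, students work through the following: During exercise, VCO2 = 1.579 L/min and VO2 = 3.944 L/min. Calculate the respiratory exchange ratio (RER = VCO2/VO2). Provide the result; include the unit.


RER = VCO2 / VO2
= 1.579 / 3.944
= 0.4004

0.4004


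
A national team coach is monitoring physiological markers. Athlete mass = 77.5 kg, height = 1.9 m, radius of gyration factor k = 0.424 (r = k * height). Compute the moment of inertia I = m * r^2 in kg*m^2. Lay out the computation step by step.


r = k * height = 0.424 * 1.9 = 0.8056 m
r^2 = 0.8056^2 = 0.648991
I = 77.5 * 0.648991 = 50.297 kg*m^2

50.297 kg*m^2


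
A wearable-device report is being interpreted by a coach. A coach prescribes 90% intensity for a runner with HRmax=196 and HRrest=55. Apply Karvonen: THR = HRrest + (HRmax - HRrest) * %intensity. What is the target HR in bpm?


Heart rate reserve = 196 - 55 = 141
Intensity fraction = 90 / 100 = 0.9
THR = 55 + 141 * 0.9 = 181.9 bpm

181.9 bpm


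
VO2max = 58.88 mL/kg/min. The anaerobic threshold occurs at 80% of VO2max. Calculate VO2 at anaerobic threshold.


AT fraction = 80 / 100 = 0.8
AT VO2 = 58.88 * 0.8
= 47.1 mL/kg/min

47.1 mL/kg/min


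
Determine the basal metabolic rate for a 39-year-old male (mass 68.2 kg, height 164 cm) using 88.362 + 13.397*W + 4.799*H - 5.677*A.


BMR = 88.362 + 13.397*68.2 + 4.799*164 - 5.677*39
= 1567.67 kcal/day

1567.67 kcal/day


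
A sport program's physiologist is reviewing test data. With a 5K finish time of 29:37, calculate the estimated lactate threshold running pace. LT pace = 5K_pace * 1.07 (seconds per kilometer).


Race duration = 1777 s for 5 km
Average pace = 1777 / 5 = 355.4 s/km
LT pace = 355.4 * 1.07
= 380.28 s/km

380.28 s/km


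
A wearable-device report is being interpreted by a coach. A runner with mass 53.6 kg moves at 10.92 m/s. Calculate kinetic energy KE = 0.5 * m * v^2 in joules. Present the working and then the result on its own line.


v^2 = 10.92^2 = 119.2464
KE = 0.5 * 53.6 * 119.2464
= 3195.8 J

3195.8 J


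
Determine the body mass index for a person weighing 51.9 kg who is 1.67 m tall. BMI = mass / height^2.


BMI = mass / height^2
= 51.9 / 1.67^2
= 51.9 / 2.7889
= 18.61 kg/m^2

18.61 kg/m^2


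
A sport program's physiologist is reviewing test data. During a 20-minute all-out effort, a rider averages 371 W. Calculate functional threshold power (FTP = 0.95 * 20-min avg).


FTP = 0.95 * 371
= 352.45 W

352.45 W


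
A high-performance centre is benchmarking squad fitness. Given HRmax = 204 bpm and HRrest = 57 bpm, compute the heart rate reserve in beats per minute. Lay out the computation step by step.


Heart rate reserve = maximum HR minus resting HR
HRR = 204 - 57 = 147 bpm

147 bpm


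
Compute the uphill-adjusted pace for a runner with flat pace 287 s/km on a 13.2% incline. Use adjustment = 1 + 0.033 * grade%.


Adjustment factor = 1 + 0.033 * 13.2 = 1.4356
Grade-adjusted pace = 287 * 1.4356 = 412.02 s/km

412.02 s/km


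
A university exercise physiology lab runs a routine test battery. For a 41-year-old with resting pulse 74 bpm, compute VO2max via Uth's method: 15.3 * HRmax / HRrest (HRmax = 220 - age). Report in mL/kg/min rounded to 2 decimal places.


Step 1: HRmax = 220 - 41 = 179 bpm
Step 2: Ratio = 179 / 74 = 2.4189
Step 3: VO2max = 15.3 * 2.4189 = 37.01 mL/kg/min

37.01 mL/kg/min


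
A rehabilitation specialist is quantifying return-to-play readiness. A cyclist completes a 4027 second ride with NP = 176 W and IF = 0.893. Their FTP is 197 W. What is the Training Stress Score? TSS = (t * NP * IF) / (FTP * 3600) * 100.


t * NP * IF = 4027 * 176 * 0.893 = 632915.536
FTP * 3600 = 709200
TSS = (632915.536 / 709200) * 100 = 89.24

89.24 TSS


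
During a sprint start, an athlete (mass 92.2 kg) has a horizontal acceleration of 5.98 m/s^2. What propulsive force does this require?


Propulsive force = mass * acceleration
= 92.2 kg * 5.98 m/s^2
= 551.36 N

551.36 N


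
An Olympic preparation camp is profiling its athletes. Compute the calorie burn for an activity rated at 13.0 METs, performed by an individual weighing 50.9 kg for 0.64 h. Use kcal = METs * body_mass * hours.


Product of METs and mass = 13.0 * 50.9 = 661.7
Total kcal = 661.7 * 0.64 = 423.49 kcal

423.49 kcal


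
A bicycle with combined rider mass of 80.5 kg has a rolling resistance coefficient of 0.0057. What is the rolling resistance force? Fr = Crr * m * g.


Fr = 0.0057 * 80.5 * 9.81
= 0.45885 * 9.81
= 4.501 N

4.501 N


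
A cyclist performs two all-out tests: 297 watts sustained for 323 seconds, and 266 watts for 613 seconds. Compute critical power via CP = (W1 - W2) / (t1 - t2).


W1 = P1 * t1 = 297 * 323 = 95931 J
W2 = P2 * t2 = 266 * 613 = 163058 J
CP = (95931 - 163058) / (323 - 613)
= 231.47 W

231.47 W


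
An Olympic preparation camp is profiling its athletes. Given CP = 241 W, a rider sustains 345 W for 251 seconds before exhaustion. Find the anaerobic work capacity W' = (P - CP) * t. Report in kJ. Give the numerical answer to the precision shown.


Excess power = 345 - 241 = 104 W
Work above CP = 104 * 251 = 26104 J
W' = 26.104 kJ

26.104 kJ


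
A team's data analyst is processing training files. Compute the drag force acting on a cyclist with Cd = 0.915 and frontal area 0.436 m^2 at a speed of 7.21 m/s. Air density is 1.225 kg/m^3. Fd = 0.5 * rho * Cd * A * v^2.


Step 1: v^2 = 51.9841
Step 2: Fd = 0.5 * 1.225 * 0.915 * 0.436 * 51.9841
= 12.702 N

12.702 N


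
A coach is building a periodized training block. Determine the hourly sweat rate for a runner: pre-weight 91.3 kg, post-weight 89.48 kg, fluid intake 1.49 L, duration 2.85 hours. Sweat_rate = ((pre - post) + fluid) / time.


Mass lost = 91.3 - 89.48 = 1.82 kg
Add fluid consumed: 1.82 + 1.49 = 3.31 L total sweat
Sweat rate = 3.31 / 2.85 = 1.161 L/h

1.161 L/h


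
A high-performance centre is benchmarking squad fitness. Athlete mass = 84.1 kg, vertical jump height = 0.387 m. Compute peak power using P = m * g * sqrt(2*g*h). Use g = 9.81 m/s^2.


sqrt(2 * 9.81 * 0.387) = sqrt(7.59294) = 2.755529 m/s
P = 84.1 * 9.81 * 2.755529
= 2273.37 W

2273.37 W


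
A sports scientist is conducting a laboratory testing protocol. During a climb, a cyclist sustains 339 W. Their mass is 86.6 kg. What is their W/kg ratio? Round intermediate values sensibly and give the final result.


Power-to-weight = 339 W / 86.6 kg
= 3.915 W/kg

3.915 W/kg


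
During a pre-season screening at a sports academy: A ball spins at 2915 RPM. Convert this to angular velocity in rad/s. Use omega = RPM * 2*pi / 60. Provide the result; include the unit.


omega = 2915 * 2 * pi / 60
= 2915 * 6.28318531 / 60
= 18315.485 / 60
= 305.258 rad/s

305.258 rad/s


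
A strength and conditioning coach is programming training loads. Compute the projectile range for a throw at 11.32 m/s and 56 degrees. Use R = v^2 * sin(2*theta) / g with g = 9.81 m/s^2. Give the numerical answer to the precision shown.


Two times the angle = 112 degrees
sin(112) = 0.927184
R = 128.1424 * 0.927184 / 9.81 = 12.111 m

12.111 m


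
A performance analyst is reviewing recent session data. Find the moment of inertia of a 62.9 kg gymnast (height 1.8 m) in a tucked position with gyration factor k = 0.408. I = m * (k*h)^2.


Radius of gyration = 0.408 * 1.8 = 0.7344 m
I = 62.9 * 0.7344^2
= 62.9 * 0.539343
= 33.925 kg*m^2

33.925 kg*m^2


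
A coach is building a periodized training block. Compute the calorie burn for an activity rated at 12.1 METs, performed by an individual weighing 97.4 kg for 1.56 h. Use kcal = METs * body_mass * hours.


Product of METs and mass = 12.1 * 97.4 = 1178.54
Total kcal = 1178.54 * 1.56 = 1838.52 kcal

1838.52 kcal


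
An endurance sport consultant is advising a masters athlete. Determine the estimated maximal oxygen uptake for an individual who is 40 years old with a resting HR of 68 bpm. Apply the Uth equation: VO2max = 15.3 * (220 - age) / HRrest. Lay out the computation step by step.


HRmax = 220 - 40 = 180
VO2max = 15.3 * (180 / 68)
= 15.3 * 2.6471
= 40.5 mL/kg/min

40.5 mL/kg/min


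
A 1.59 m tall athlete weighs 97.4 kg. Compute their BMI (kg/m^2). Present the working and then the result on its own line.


height^2 = 2.5281 m^2
BMI = 97.4 / 2.5281 = 38.53 kg/m^2

38.53 kg/m^2


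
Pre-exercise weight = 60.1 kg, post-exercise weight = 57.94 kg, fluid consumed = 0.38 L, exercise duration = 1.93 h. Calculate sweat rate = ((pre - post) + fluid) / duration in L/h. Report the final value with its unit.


Weight loss = 60.1 - 57.94 = 2.16 kg (approx L)
Total sweat = 2.16 + 0.38 = 2.54 L
Sweat rate = 2.54 / 1.93 = 1.316 L/h

1.316 L/h


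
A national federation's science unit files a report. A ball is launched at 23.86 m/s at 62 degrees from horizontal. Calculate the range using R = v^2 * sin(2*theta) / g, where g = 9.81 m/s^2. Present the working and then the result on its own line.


sin(2 * 62) = sin(124) = 0.829038
v^2 = 23.86^2 = 569.2996
R = 569.2996 * 0.829038 / 9.81
= 48.111 m

48.111 m


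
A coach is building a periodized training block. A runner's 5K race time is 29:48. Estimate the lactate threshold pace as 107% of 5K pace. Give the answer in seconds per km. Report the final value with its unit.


Total race time = 29*60 + 48 = 1788 seconds
5K pace = 1788 / 5 = 357.6 sec/km
LT pace = 357.6 * 1.07 = 382.63 sec/km

382.63 s/km


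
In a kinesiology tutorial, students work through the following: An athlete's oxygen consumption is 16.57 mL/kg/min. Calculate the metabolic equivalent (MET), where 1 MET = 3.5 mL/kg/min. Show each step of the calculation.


MET = VO2 / 3.5
= 16.57 / 3.5
= 4.73 METs

4.73 METs


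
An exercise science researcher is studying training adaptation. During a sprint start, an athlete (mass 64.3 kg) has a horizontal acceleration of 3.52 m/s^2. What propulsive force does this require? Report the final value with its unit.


Propulsive force = mass * acceleration
= 64.3 kg * 3.52 m/s^2
= 226.34 N

226.34 N


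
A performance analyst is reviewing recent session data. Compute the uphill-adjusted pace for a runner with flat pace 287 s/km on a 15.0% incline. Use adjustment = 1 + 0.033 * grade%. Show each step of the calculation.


Adjustment factor = 1 + 0.033 * 15.0 = 1.495
Grade-adjusted pace = 287 * 1.495 = 429.07 s/km

429.07 s/km


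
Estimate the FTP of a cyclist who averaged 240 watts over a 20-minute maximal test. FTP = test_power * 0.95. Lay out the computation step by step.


FTP = 240 * 0.95 = 228.0 W

228.0 W


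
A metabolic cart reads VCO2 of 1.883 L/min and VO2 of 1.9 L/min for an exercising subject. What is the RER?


RER = VCO2 / VO2 = 1.883 / 1.9 = 0.9911

0.9911


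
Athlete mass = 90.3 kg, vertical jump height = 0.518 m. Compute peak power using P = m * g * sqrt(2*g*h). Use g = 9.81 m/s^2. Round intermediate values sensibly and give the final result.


sqrt(2 * 9.81 * 0.518) = sqrt(10.16316) = 3.187971 m/s
P = 90.3 * 9.81 * 3.187971
= 2824.04 W

2824.04 W


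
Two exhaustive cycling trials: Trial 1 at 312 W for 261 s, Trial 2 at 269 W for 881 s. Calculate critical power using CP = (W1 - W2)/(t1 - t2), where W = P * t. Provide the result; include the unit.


W1 = 312 * 261 = 81432 J
W2 = 269 * 881 = 236989 J
CP = (81432 - 236989) / (261 - 881)
= -155557 / -620
= 250.9 W

250.9 W


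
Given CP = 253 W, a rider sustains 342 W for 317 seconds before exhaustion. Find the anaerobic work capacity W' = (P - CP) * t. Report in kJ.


Excess power = 342 - 253 = 89 W
Work above CP = 89 * 317 = 28213 J
W' = 28.213 kJ

28.213 kJ


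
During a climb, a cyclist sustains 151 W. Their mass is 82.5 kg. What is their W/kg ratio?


Power-to-weight = 151 W / 82.5 kg
= 1.83 W/kg

1.83 W/kg


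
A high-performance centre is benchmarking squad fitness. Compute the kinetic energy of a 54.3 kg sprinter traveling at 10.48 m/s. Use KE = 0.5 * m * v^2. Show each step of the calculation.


Velocity squared = 109.8304
KE = 0.5 * 54.3 * 109.8304 = 2981.9 J

2981.9 J


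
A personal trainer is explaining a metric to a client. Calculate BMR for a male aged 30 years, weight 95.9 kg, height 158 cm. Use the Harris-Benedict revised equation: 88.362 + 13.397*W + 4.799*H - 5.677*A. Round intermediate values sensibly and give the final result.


Substituting values:
W term = 13.397 * 95.9 = 1284.7723
H term = 4.799 * 158 = 758.242
A term = 5.677 * 30 = 170.31
BMR = 1961.07 kcal/day

1961.07 kcal/day


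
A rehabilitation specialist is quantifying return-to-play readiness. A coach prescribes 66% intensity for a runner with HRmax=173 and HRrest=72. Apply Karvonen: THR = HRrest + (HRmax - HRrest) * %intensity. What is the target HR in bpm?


Heart rate reserve = 173 - 72 = 101
Intensity fraction = 66 / 100 = 0.66
THR = 72 + 101 * 0.66 = 138.66 bpm

138.66 bpm


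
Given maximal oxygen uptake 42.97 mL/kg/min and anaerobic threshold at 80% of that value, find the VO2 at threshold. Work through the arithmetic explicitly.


Percentage as decimal = 0.8
VO2 at AT = 42.97 * 0.8 = 34.38 mL/kg/min

34.38 mL/kg/min


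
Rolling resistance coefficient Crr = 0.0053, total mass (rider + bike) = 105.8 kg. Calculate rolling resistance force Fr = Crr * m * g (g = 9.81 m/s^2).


Fr = Crr * m * g
= 0.0053 * 105.8 * 9.81
= 5.501 N

5.501 N


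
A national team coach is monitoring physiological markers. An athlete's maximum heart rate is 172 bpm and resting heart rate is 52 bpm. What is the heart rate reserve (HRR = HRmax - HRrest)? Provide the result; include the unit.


HRR = HRmax - HRrest
= 172 - 52
= 120 bpm

120 bpm
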